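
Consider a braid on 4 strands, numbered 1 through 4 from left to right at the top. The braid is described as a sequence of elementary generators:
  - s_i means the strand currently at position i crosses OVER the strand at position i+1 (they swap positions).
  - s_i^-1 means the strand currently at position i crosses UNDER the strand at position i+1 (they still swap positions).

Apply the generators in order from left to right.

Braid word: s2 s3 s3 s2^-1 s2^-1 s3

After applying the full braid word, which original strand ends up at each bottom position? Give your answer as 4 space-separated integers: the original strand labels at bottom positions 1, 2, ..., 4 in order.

Answer: 1 3 4 2

Derivation:
Gen 1 (s2): strand 2 crosses over strand 3. Perm now: [1 3 2 4]
Gen 2 (s3): strand 2 crosses over strand 4. Perm now: [1 3 4 2]
Gen 3 (s3): strand 4 crosses over strand 2. Perm now: [1 3 2 4]
Gen 4 (s2^-1): strand 3 crosses under strand 2. Perm now: [1 2 3 4]
Gen 5 (s2^-1): strand 2 crosses under strand 3. Perm now: [1 3 2 4]
Gen 6 (s3): strand 2 crosses over strand 4. Perm now: [1 3 4 2]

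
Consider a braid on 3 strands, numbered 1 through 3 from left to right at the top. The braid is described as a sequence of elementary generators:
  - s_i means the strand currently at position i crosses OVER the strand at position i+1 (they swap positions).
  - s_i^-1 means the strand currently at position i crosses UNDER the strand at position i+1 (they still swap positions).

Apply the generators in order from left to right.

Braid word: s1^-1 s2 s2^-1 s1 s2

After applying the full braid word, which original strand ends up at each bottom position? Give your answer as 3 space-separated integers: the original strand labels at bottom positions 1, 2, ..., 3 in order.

Answer: 1 3 2

Derivation:
Gen 1 (s1^-1): strand 1 crosses under strand 2. Perm now: [2 1 3]
Gen 2 (s2): strand 1 crosses over strand 3. Perm now: [2 3 1]
Gen 3 (s2^-1): strand 3 crosses under strand 1. Perm now: [2 1 3]
Gen 4 (s1): strand 2 crosses over strand 1. Perm now: [1 2 3]
Gen 5 (s2): strand 2 crosses over strand 3. Perm now: [1 3 2]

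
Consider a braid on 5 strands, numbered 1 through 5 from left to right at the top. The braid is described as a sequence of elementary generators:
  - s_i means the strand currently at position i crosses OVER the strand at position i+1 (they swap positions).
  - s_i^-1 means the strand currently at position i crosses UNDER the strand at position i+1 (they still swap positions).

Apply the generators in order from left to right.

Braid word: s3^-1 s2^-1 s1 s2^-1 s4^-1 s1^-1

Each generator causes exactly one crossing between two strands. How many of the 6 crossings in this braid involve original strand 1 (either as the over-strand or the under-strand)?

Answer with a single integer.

Gen 1: crossing 3x4. Involves strand 1? no. Count so far: 0
Gen 2: crossing 2x4. Involves strand 1? no. Count so far: 0
Gen 3: crossing 1x4. Involves strand 1? yes. Count so far: 1
Gen 4: crossing 1x2. Involves strand 1? yes. Count so far: 2
Gen 5: crossing 3x5. Involves strand 1? no. Count so far: 2
Gen 6: crossing 4x2. Involves strand 1? no. Count so far: 2

Answer: 2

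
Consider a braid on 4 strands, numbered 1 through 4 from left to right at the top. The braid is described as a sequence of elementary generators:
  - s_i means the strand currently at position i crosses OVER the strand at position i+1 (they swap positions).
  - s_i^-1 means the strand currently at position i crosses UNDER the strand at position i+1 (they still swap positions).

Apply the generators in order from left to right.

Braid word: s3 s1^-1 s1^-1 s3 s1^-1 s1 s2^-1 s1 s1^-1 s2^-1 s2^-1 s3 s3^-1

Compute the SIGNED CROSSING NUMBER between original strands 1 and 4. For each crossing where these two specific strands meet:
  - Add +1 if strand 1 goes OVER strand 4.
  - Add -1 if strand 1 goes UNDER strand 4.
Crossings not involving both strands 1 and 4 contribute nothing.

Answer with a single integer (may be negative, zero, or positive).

Gen 1: crossing 3x4. Both 1&4? no. Sum: 0
Gen 2: crossing 1x2. Both 1&4? no. Sum: 0
Gen 3: crossing 2x1. Both 1&4? no. Sum: 0
Gen 4: crossing 4x3. Both 1&4? no. Sum: 0
Gen 5: crossing 1x2. Both 1&4? no. Sum: 0
Gen 6: crossing 2x1. Both 1&4? no. Sum: 0
Gen 7: crossing 2x3. Both 1&4? no. Sum: 0
Gen 8: crossing 1x3. Both 1&4? no. Sum: 0
Gen 9: crossing 3x1. Both 1&4? no. Sum: 0
Gen 10: crossing 3x2. Both 1&4? no. Sum: 0
Gen 11: crossing 2x3. Both 1&4? no. Sum: 0
Gen 12: crossing 2x4. Both 1&4? no. Sum: 0
Gen 13: crossing 4x2. Both 1&4? no. Sum: 0

Answer: 0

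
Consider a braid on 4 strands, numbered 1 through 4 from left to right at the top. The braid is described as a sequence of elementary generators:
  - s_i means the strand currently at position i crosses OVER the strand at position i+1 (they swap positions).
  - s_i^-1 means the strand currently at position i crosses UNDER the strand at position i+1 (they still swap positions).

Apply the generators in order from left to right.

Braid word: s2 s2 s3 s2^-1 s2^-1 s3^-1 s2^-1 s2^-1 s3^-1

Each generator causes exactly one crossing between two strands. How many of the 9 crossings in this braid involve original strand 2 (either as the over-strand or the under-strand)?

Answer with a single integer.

Answer: 6

Derivation:
Gen 1: crossing 2x3. Involves strand 2? yes. Count so far: 1
Gen 2: crossing 3x2. Involves strand 2? yes. Count so far: 2
Gen 3: crossing 3x4. Involves strand 2? no. Count so far: 2
Gen 4: crossing 2x4. Involves strand 2? yes. Count so far: 3
Gen 5: crossing 4x2. Involves strand 2? yes. Count so far: 4
Gen 6: crossing 4x3. Involves strand 2? no. Count so far: 4
Gen 7: crossing 2x3. Involves strand 2? yes. Count so far: 5
Gen 8: crossing 3x2. Involves strand 2? yes. Count so far: 6
Gen 9: crossing 3x4. Involves strand 2? no. Count so far: 6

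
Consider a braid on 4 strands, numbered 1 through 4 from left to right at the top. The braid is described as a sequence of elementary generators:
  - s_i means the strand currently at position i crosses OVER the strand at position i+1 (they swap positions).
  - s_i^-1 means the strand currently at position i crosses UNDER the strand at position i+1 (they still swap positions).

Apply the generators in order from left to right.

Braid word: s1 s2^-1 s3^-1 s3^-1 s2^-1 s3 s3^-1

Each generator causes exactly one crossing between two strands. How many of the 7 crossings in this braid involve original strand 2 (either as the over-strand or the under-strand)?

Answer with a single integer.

Gen 1: crossing 1x2. Involves strand 2? yes. Count so far: 1
Gen 2: crossing 1x3. Involves strand 2? no. Count so far: 1
Gen 3: crossing 1x4. Involves strand 2? no. Count so far: 1
Gen 4: crossing 4x1. Involves strand 2? no. Count so far: 1
Gen 5: crossing 3x1. Involves strand 2? no. Count so far: 1
Gen 6: crossing 3x4. Involves strand 2? no. Count so far: 1
Gen 7: crossing 4x3. Involves strand 2? no. Count so far: 1

Answer: 1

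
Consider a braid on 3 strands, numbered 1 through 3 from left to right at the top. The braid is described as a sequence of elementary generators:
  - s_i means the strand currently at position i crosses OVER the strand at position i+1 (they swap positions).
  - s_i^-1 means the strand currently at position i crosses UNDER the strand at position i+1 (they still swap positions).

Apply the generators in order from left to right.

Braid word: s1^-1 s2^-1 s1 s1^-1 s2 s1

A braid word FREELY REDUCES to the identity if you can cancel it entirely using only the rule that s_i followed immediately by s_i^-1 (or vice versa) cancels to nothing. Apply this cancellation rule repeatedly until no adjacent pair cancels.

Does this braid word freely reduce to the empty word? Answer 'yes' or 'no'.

Gen 1 (s1^-1): push. Stack: [s1^-1]
Gen 2 (s2^-1): push. Stack: [s1^-1 s2^-1]
Gen 3 (s1): push. Stack: [s1^-1 s2^-1 s1]
Gen 4 (s1^-1): cancels prior s1. Stack: [s1^-1 s2^-1]
Gen 5 (s2): cancels prior s2^-1. Stack: [s1^-1]
Gen 6 (s1): cancels prior s1^-1. Stack: []
Reduced word: (empty)

Answer: yes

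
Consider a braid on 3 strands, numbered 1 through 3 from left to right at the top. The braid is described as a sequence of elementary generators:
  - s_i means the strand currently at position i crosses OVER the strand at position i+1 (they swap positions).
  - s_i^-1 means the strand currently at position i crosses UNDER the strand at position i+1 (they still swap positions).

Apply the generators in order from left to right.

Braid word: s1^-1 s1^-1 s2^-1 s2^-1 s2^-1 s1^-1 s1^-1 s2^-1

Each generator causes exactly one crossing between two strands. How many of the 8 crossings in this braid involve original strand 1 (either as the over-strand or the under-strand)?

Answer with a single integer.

Answer: 4

Derivation:
Gen 1: crossing 1x2. Involves strand 1? yes. Count so far: 1
Gen 2: crossing 2x1. Involves strand 1? yes. Count so far: 2
Gen 3: crossing 2x3. Involves strand 1? no. Count so far: 2
Gen 4: crossing 3x2. Involves strand 1? no. Count so far: 2
Gen 5: crossing 2x3. Involves strand 1? no. Count so far: 2
Gen 6: crossing 1x3. Involves strand 1? yes. Count so far: 3
Gen 7: crossing 3x1. Involves strand 1? yes. Count so far: 4
Gen 8: crossing 3x2. Involves strand 1? no. Count so far: 4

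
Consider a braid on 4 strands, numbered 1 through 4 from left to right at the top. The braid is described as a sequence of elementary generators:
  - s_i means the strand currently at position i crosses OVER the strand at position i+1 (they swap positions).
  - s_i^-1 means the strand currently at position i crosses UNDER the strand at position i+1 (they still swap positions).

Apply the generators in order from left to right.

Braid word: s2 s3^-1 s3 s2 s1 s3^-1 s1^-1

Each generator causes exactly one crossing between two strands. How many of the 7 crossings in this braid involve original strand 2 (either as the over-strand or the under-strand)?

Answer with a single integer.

Gen 1: crossing 2x3. Involves strand 2? yes. Count so far: 1
Gen 2: crossing 2x4. Involves strand 2? yes. Count so far: 2
Gen 3: crossing 4x2. Involves strand 2? yes. Count so far: 3
Gen 4: crossing 3x2. Involves strand 2? yes. Count so far: 4
Gen 5: crossing 1x2. Involves strand 2? yes. Count so far: 5
Gen 6: crossing 3x4. Involves strand 2? no. Count so far: 5
Gen 7: crossing 2x1. Involves strand 2? yes. Count so far: 6

Answer: 6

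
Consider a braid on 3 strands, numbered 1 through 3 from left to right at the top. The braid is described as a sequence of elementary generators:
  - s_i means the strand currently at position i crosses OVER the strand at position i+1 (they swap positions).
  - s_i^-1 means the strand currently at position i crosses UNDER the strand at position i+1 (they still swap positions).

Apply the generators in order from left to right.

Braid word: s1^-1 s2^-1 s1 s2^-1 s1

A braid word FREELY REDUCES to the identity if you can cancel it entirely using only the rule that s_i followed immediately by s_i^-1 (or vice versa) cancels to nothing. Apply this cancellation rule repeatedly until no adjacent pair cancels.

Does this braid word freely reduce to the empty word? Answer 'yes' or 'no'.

Gen 1 (s1^-1): push. Stack: [s1^-1]
Gen 2 (s2^-1): push. Stack: [s1^-1 s2^-1]
Gen 3 (s1): push. Stack: [s1^-1 s2^-1 s1]
Gen 4 (s2^-1): push. Stack: [s1^-1 s2^-1 s1 s2^-1]
Gen 5 (s1): push. Stack: [s1^-1 s2^-1 s1 s2^-1 s1]
Reduced word: s1^-1 s2^-1 s1 s2^-1 s1

Answer: no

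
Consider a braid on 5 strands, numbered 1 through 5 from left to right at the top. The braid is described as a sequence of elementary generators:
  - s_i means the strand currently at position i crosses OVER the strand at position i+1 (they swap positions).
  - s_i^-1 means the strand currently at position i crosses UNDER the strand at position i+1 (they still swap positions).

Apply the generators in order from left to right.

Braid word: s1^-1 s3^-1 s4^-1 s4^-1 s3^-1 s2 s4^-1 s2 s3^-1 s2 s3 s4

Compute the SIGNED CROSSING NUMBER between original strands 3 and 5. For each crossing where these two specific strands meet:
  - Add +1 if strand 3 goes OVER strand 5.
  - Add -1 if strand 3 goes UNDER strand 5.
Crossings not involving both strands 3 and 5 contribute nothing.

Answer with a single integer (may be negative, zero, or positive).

Gen 1: crossing 1x2. Both 3&5? no. Sum: 0
Gen 2: crossing 3x4. Both 3&5? no. Sum: 0
Gen 3: 3 under 5. Both 3&5? yes. Contrib: -1. Sum: -1
Gen 4: 5 under 3. Both 3&5? yes. Contrib: +1. Sum: 0
Gen 5: crossing 4x3. Both 3&5? no. Sum: 0
Gen 6: crossing 1x3. Both 3&5? no. Sum: 0
Gen 7: crossing 4x5. Both 3&5? no. Sum: 0
Gen 8: crossing 3x1. Both 3&5? no. Sum: 0
Gen 9: 3 under 5. Both 3&5? yes. Contrib: -1. Sum: -1
Gen 10: crossing 1x5. Both 3&5? no. Sum: -1
Gen 11: crossing 1x3. Both 3&5? no. Sum: -1
Gen 12: crossing 1x4. Both 3&5? no. Sum: -1

Answer: -1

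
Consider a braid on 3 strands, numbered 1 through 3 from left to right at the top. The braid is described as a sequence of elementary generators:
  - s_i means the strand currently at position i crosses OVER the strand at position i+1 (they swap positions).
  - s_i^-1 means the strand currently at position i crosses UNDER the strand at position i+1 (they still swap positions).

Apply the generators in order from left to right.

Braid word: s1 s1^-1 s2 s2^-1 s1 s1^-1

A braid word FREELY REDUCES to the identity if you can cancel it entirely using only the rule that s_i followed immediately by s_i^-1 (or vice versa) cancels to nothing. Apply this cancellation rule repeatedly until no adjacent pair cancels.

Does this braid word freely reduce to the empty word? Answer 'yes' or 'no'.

Answer: yes

Derivation:
Gen 1 (s1): push. Stack: [s1]
Gen 2 (s1^-1): cancels prior s1. Stack: []
Gen 3 (s2): push. Stack: [s2]
Gen 4 (s2^-1): cancels prior s2. Stack: []
Gen 5 (s1): push. Stack: [s1]
Gen 6 (s1^-1): cancels prior s1. Stack: []
Reduced word: (empty)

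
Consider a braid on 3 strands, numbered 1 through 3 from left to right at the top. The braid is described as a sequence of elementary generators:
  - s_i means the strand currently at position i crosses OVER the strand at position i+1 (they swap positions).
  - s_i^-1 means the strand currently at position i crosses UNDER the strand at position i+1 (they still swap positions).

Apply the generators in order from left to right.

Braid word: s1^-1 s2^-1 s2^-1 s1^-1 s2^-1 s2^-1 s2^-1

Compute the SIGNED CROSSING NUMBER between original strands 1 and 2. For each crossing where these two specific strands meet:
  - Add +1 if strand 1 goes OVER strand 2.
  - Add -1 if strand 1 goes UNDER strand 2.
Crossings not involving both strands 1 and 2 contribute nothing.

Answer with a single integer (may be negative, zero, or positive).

Answer: 0

Derivation:
Gen 1: 1 under 2. Both 1&2? yes. Contrib: -1. Sum: -1
Gen 2: crossing 1x3. Both 1&2? no. Sum: -1
Gen 3: crossing 3x1. Both 1&2? no. Sum: -1
Gen 4: 2 under 1. Both 1&2? yes. Contrib: +1. Sum: 0
Gen 5: crossing 2x3. Both 1&2? no. Sum: 0
Gen 6: crossing 3x2. Both 1&2? no. Sum: 0
Gen 7: crossing 2x3. Both 1&2? no. Sum: 0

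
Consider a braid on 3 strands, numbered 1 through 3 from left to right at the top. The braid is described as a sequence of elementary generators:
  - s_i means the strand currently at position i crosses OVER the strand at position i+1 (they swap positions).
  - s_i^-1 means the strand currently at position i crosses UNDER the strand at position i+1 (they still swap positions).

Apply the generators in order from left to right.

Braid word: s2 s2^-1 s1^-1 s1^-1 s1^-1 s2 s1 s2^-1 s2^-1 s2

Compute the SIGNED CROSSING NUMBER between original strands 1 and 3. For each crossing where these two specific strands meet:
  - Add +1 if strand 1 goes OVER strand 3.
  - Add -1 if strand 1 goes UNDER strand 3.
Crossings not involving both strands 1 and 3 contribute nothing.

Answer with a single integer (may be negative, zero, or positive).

Answer: 1

Derivation:
Gen 1: crossing 2x3. Both 1&3? no. Sum: 0
Gen 2: crossing 3x2. Both 1&3? no. Sum: 0
Gen 3: crossing 1x2. Both 1&3? no. Sum: 0
Gen 4: crossing 2x1. Both 1&3? no. Sum: 0
Gen 5: crossing 1x2. Both 1&3? no. Sum: 0
Gen 6: 1 over 3. Both 1&3? yes. Contrib: +1. Sum: 1
Gen 7: crossing 2x3. Both 1&3? no. Sum: 1
Gen 8: crossing 2x1. Both 1&3? no. Sum: 1
Gen 9: crossing 1x2. Both 1&3? no. Sum: 1
Gen 10: crossing 2x1. Both 1&3? no. Sum: 1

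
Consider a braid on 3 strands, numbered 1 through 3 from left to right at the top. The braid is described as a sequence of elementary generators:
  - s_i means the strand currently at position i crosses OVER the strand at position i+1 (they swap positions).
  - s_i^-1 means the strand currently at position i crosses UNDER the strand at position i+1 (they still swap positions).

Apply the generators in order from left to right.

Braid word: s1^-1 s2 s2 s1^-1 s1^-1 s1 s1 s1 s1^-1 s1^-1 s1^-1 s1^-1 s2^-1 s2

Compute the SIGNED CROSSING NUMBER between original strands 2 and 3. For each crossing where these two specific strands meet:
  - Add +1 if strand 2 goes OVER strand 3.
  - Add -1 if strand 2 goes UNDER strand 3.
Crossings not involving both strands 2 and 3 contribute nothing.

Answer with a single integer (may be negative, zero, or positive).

Answer: -2

Derivation:
Gen 1: crossing 1x2. Both 2&3? no. Sum: 0
Gen 2: crossing 1x3. Both 2&3? no. Sum: 0
Gen 3: crossing 3x1. Both 2&3? no. Sum: 0
Gen 4: crossing 2x1. Both 2&3? no. Sum: 0
Gen 5: crossing 1x2. Both 2&3? no. Sum: 0
Gen 6: crossing 2x1. Both 2&3? no. Sum: 0
Gen 7: crossing 1x2. Both 2&3? no. Sum: 0
Gen 8: crossing 2x1. Both 2&3? no. Sum: 0
Gen 9: crossing 1x2. Both 2&3? no. Sum: 0
Gen 10: crossing 2x1. Both 2&3? no. Sum: 0
Gen 11: crossing 1x2. Both 2&3? no. Sum: 0
Gen 12: crossing 2x1. Both 2&3? no. Sum: 0
Gen 13: 2 under 3. Both 2&3? yes. Contrib: -1. Sum: -1
Gen 14: 3 over 2. Both 2&3? yes. Contrib: -1. Sum: -2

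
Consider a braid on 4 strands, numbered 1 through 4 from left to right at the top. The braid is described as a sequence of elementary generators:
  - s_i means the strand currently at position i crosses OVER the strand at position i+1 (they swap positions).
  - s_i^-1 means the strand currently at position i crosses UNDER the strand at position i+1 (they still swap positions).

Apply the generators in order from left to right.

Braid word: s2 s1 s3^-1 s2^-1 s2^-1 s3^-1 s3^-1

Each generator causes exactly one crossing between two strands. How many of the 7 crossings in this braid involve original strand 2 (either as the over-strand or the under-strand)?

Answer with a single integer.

Answer: 4

Derivation:
Gen 1: crossing 2x3. Involves strand 2? yes. Count so far: 1
Gen 2: crossing 1x3. Involves strand 2? no. Count so far: 1
Gen 3: crossing 2x4. Involves strand 2? yes. Count so far: 2
Gen 4: crossing 1x4. Involves strand 2? no. Count so far: 2
Gen 5: crossing 4x1. Involves strand 2? no. Count so far: 2
Gen 6: crossing 4x2. Involves strand 2? yes. Count so far: 3
Gen 7: crossing 2x4. Involves strand 2? yes. Count so far: 4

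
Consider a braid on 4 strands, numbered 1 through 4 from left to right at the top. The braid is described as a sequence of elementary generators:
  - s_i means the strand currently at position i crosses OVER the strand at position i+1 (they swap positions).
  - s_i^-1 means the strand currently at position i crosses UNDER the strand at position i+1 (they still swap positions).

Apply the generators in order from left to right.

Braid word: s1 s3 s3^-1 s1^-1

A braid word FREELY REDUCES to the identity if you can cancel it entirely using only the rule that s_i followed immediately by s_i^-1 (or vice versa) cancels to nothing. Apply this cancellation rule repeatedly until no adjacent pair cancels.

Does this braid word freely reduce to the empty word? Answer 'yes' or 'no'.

Answer: yes

Derivation:
Gen 1 (s1): push. Stack: [s1]
Gen 2 (s3): push. Stack: [s1 s3]
Gen 3 (s3^-1): cancels prior s3. Stack: [s1]
Gen 4 (s1^-1): cancels prior s1. Stack: []
Reduced word: (empty)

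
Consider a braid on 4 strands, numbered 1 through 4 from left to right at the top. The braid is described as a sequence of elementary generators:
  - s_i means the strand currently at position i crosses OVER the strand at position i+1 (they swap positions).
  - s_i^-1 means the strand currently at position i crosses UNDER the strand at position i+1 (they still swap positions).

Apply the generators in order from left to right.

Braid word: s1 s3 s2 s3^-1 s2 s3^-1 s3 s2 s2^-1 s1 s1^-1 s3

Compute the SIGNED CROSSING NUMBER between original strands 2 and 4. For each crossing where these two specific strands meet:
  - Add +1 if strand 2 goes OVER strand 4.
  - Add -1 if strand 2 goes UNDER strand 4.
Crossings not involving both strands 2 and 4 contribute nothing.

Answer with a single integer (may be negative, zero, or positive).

Gen 1: crossing 1x2. Both 2&4? no. Sum: 0
Gen 2: crossing 3x4. Both 2&4? no. Sum: 0
Gen 3: crossing 1x4. Both 2&4? no. Sum: 0
Gen 4: crossing 1x3. Both 2&4? no. Sum: 0
Gen 5: crossing 4x3. Both 2&4? no. Sum: 0
Gen 6: crossing 4x1. Both 2&4? no. Sum: 0
Gen 7: crossing 1x4. Both 2&4? no. Sum: 0
Gen 8: crossing 3x4. Both 2&4? no. Sum: 0
Gen 9: crossing 4x3. Both 2&4? no. Sum: 0
Gen 10: crossing 2x3. Both 2&4? no. Sum: 0
Gen 11: crossing 3x2. Both 2&4? no. Sum: 0
Gen 12: crossing 4x1. Both 2&4? no. Sum: 0

Answer: 0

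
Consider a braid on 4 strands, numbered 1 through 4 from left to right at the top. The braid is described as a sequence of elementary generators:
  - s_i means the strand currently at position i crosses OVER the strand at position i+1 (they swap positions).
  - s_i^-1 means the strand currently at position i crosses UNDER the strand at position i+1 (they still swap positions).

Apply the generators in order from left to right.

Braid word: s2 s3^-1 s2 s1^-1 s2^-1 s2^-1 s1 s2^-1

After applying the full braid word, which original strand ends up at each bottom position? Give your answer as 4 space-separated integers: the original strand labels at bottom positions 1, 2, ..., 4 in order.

Answer: 1 3 4 2

Derivation:
Gen 1 (s2): strand 2 crosses over strand 3. Perm now: [1 3 2 4]
Gen 2 (s3^-1): strand 2 crosses under strand 4. Perm now: [1 3 4 2]
Gen 3 (s2): strand 3 crosses over strand 4. Perm now: [1 4 3 2]
Gen 4 (s1^-1): strand 1 crosses under strand 4. Perm now: [4 1 3 2]
Gen 5 (s2^-1): strand 1 crosses under strand 3. Perm now: [4 3 1 2]
Gen 6 (s2^-1): strand 3 crosses under strand 1. Perm now: [4 1 3 2]
Gen 7 (s1): strand 4 crosses over strand 1. Perm now: [1 4 3 2]
Gen 8 (s2^-1): strand 4 crosses under strand 3. Perm now: [1 3 4 2]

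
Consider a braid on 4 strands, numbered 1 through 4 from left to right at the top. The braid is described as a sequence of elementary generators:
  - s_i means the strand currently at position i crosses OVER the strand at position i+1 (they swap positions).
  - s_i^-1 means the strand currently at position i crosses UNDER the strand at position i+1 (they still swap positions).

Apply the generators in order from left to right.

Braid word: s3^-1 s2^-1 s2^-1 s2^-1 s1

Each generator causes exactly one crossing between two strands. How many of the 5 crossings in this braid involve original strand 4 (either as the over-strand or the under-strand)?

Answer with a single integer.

Gen 1: crossing 3x4. Involves strand 4? yes. Count so far: 1
Gen 2: crossing 2x4. Involves strand 4? yes. Count so far: 2
Gen 3: crossing 4x2. Involves strand 4? yes. Count so far: 3
Gen 4: crossing 2x4. Involves strand 4? yes. Count so far: 4
Gen 5: crossing 1x4. Involves strand 4? yes. Count so far: 5

Answer: 5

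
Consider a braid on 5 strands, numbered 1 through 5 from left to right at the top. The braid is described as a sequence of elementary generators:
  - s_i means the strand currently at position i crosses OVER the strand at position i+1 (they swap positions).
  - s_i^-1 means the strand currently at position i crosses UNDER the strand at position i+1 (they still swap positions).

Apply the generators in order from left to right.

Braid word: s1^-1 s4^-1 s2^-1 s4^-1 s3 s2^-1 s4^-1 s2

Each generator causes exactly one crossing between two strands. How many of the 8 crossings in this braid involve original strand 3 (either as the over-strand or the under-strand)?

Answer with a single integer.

Gen 1: crossing 1x2. Involves strand 3? no. Count so far: 0
Gen 2: crossing 4x5. Involves strand 3? no. Count so far: 0
Gen 3: crossing 1x3. Involves strand 3? yes. Count so far: 1
Gen 4: crossing 5x4. Involves strand 3? no. Count so far: 1
Gen 5: crossing 1x4. Involves strand 3? no. Count so far: 1
Gen 6: crossing 3x4. Involves strand 3? yes. Count so far: 2
Gen 7: crossing 1x5. Involves strand 3? no. Count so far: 2
Gen 8: crossing 4x3. Involves strand 3? yes. Count so far: 3

Answer: 3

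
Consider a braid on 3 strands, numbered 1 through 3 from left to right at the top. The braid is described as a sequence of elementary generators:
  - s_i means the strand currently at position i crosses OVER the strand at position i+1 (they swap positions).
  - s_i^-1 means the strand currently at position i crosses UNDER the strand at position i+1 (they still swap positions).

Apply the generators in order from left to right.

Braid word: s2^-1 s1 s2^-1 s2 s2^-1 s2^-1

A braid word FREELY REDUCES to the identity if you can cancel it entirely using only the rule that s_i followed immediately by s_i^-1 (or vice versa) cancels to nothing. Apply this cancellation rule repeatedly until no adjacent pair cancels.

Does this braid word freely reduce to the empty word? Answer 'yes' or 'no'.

Gen 1 (s2^-1): push. Stack: [s2^-1]
Gen 2 (s1): push. Stack: [s2^-1 s1]
Gen 3 (s2^-1): push. Stack: [s2^-1 s1 s2^-1]
Gen 4 (s2): cancels prior s2^-1. Stack: [s2^-1 s1]
Gen 5 (s2^-1): push. Stack: [s2^-1 s1 s2^-1]
Gen 6 (s2^-1): push. Stack: [s2^-1 s1 s2^-1 s2^-1]
Reduced word: s2^-1 s1 s2^-1 s2^-1

Answer: no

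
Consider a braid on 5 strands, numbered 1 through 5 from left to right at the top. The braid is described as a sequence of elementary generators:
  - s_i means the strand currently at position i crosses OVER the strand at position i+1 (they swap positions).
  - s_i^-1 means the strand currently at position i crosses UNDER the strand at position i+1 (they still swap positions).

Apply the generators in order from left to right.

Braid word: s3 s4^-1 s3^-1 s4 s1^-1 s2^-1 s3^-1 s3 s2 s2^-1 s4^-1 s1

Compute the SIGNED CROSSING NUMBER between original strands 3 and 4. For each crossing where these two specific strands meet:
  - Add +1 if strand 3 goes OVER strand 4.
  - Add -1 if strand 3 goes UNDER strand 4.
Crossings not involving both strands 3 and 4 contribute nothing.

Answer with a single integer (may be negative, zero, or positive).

Answer: -1

Derivation:
Gen 1: 3 over 4. Both 3&4? yes. Contrib: +1. Sum: 1
Gen 2: crossing 3x5. Both 3&4? no. Sum: 1
Gen 3: crossing 4x5. Both 3&4? no. Sum: 1
Gen 4: 4 over 3. Both 3&4? yes. Contrib: -1. Sum: 0
Gen 5: crossing 1x2. Both 3&4? no. Sum: 0
Gen 6: crossing 1x5. Both 3&4? no. Sum: 0
Gen 7: crossing 1x3. Both 3&4? no. Sum: 0
Gen 8: crossing 3x1. Both 3&4? no. Sum: 0
Gen 9: crossing 5x1. Both 3&4? no. Sum: 0
Gen 10: crossing 1x5. Both 3&4? no. Sum: 0
Gen 11: 3 under 4. Both 3&4? yes. Contrib: -1. Sum: -1
Gen 12: crossing 2x5. Both 3&4? no. Sum: -1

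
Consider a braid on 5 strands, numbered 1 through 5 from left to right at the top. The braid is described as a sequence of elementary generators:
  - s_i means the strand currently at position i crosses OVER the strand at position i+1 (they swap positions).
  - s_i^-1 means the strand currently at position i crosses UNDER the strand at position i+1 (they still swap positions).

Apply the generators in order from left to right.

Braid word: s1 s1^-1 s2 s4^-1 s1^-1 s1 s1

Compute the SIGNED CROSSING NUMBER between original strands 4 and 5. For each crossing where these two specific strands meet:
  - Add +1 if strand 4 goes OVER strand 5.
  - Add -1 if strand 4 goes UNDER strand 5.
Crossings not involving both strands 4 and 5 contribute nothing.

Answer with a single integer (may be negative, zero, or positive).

Gen 1: crossing 1x2. Both 4&5? no. Sum: 0
Gen 2: crossing 2x1. Both 4&5? no. Sum: 0
Gen 3: crossing 2x3. Both 4&5? no. Sum: 0
Gen 4: 4 under 5. Both 4&5? yes. Contrib: -1. Sum: -1
Gen 5: crossing 1x3. Both 4&5? no. Sum: -1
Gen 6: crossing 3x1. Both 4&5? no. Sum: -1
Gen 7: crossing 1x3. Both 4&5? no. Sum: -1

Answer: -1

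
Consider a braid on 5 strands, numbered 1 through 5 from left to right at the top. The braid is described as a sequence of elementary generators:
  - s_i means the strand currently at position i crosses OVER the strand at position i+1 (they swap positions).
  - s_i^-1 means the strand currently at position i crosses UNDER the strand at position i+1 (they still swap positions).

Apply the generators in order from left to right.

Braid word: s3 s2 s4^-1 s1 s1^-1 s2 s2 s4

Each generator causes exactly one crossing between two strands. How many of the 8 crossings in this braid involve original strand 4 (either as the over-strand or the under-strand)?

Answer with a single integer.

Gen 1: crossing 3x4. Involves strand 4? yes. Count so far: 1
Gen 2: crossing 2x4. Involves strand 4? yes. Count so far: 2
Gen 3: crossing 3x5. Involves strand 4? no. Count so far: 2
Gen 4: crossing 1x4. Involves strand 4? yes. Count so far: 3
Gen 5: crossing 4x1. Involves strand 4? yes. Count so far: 4
Gen 6: crossing 4x2. Involves strand 4? yes. Count so far: 5
Gen 7: crossing 2x4. Involves strand 4? yes. Count so far: 6
Gen 8: crossing 5x3. Involves strand 4? no. Count so far: 6

Answer: 6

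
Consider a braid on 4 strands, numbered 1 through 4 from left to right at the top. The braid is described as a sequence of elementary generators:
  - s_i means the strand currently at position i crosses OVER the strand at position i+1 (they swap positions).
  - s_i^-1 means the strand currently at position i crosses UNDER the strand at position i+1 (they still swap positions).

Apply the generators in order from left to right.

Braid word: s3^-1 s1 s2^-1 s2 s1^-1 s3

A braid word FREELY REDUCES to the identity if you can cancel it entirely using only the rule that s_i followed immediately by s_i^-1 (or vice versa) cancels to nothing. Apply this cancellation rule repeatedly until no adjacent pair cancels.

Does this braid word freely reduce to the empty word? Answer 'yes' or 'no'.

Answer: yes

Derivation:
Gen 1 (s3^-1): push. Stack: [s3^-1]
Gen 2 (s1): push. Stack: [s3^-1 s1]
Gen 3 (s2^-1): push. Stack: [s3^-1 s1 s2^-1]
Gen 4 (s2): cancels prior s2^-1. Stack: [s3^-1 s1]
Gen 5 (s1^-1): cancels prior s1. Stack: [s3^-1]
Gen 6 (s3): cancels prior s3^-1. Stack: []
Reduced word: (empty)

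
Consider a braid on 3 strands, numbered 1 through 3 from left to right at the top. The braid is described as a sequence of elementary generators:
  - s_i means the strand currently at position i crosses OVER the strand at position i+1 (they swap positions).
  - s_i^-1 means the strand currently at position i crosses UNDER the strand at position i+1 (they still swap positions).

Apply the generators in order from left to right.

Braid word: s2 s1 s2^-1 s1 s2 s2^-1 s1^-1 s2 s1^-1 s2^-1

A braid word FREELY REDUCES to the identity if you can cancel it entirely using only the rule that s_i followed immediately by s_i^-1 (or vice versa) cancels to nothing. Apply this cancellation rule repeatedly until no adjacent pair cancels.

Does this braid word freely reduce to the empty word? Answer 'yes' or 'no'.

Gen 1 (s2): push. Stack: [s2]
Gen 2 (s1): push. Stack: [s2 s1]
Gen 3 (s2^-1): push. Stack: [s2 s1 s2^-1]
Gen 4 (s1): push. Stack: [s2 s1 s2^-1 s1]
Gen 5 (s2): push. Stack: [s2 s1 s2^-1 s1 s2]
Gen 6 (s2^-1): cancels prior s2. Stack: [s2 s1 s2^-1 s1]
Gen 7 (s1^-1): cancels prior s1. Stack: [s2 s1 s2^-1]
Gen 8 (s2): cancels prior s2^-1. Stack: [s2 s1]
Gen 9 (s1^-1): cancels prior s1. Stack: [s2]
Gen 10 (s2^-1): cancels prior s2. Stack: []
Reduced word: (empty)

Answer: yes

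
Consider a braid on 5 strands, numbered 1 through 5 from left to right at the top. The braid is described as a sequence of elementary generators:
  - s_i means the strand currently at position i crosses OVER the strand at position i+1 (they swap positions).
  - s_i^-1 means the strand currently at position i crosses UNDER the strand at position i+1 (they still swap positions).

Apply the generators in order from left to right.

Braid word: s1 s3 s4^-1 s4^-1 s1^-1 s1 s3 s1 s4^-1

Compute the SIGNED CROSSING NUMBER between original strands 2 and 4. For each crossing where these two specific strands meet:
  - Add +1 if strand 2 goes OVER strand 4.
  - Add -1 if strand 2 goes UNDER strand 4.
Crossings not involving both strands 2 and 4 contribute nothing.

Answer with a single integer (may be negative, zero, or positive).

Gen 1: crossing 1x2. Both 2&4? no. Sum: 0
Gen 2: crossing 3x4. Both 2&4? no. Sum: 0
Gen 3: crossing 3x5. Both 2&4? no. Sum: 0
Gen 4: crossing 5x3. Both 2&4? no. Sum: 0
Gen 5: crossing 2x1. Both 2&4? no. Sum: 0
Gen 6: crossing 1x2. Both 2&4? no. Sum: 0
Gen 7: crossing 4x3. Both 2&4? no. Sum: 0
Gen 8: crossing 2x1. Both 2&4? no. Sum: 0
Gen 9: crossing 4x5. Both 2&4? no. Sum: 0

Answer: 0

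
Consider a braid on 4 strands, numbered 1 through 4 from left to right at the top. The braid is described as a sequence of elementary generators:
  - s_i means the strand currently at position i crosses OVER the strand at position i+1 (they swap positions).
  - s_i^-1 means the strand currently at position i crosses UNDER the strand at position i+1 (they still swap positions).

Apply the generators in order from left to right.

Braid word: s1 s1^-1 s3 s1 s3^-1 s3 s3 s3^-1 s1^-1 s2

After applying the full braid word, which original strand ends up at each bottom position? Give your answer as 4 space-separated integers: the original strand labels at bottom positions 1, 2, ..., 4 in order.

Answer: 1 4 2 3

Derivation:
Gen 1 (s1): strand 1 crosses over strand 2. Perm now: [2 1 3 4]
Gen 2 (s1^-1): strand 2 crosses under strand 1. Perm now: [1 2 3 4]
Gen 3 (s3): strand 3 crosses over strand 4. Perm now: [1 2 4 3]
Gen 4 (s1): strand 1 crosses over strand 2. Perm now: [2 1 4 3]
Gen 5 (s3^-1): strand 4 crosses under strand 3. Perm now: [2 1 3 4]
Gen 6 (s3): strand 3 crosses over strand 4. Perm now: [2 1 4 3]
Gen 7 (s3): strand 4 crosses over strand 3. Perm now: [2 1 3 4]
Gen 8 (s3^-1): strand 3 crosses under strand 4. Perm now: [2 1 4 3]
Gen 9 (s1^-1): strand 2 crosses under strand 1. Perm now: [1 2 4 3]
Gen 10 (s2): strand 2 crosses over strand 4. Perm now: [1 4 2 3]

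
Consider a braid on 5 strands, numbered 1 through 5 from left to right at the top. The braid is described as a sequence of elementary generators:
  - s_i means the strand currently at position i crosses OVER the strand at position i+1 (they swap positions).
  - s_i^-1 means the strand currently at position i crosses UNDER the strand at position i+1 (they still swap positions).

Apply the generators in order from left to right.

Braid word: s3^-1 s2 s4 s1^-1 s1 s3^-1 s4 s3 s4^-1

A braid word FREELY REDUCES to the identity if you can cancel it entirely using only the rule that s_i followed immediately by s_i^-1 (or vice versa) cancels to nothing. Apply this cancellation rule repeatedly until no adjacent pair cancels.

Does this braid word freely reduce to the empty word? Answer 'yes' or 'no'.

Answer: no

Derivation:
Gen 1 (s3^-1): push. Stack: [s3^-1]
Gen 2 (s2): push. Stack: [s3^-1 s2]
Gen 3 (s4): push. Stack: [s3^-1 s2 s4]
Gen 4 (s1^-1): push. Stack: [s3^-1 s2 s4 s1^-1]
Gen 5 (s1): cancels prior s1^-1. Stack: [s3^-1 s2 s4]
Gen 6 (s3^-1): push. Stack: [s3^-1 s2 s4 s3^-1]
Gen 7 (s4): push. Stack: [s3^-1 s2 s4 s3^-1 s4]
Gen 8 (s3): push. Stack: [s3^-1 s2 s4 s3^-1 s4 s3]
Gen 9 (s4^-1): push. Stack: [s3^-1 s2 s4 s3^-1 s4 s3 s4^-1]
Reduced word: s3^-1 s2 s4 s3^-1 s4 s3 s4^-1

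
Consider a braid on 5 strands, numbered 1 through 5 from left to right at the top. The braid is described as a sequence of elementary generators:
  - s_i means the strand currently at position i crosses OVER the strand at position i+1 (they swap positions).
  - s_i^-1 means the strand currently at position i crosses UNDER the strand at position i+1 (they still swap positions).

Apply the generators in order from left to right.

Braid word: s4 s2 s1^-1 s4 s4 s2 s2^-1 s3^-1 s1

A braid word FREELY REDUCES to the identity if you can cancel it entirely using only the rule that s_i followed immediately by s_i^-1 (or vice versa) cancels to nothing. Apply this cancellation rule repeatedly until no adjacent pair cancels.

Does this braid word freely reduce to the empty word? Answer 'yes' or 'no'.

Gen 1 (s4): push. Stack: [s4]
Gen 2 (s2): push. Stack: [s4 s2]
Gen 3 (s1^-1): push. Stack: [s4 s2 s1^-1]
Gen 4 (s4): push. Stack: [s4 s2 s1^-1 s4]
Gen 5 (s4): push. Stack: [s4 s2 s1^-1 s4 s4]
Gen 6 (s2): push. Stack: [s4 s2 s1^-1 s4 s4 s2]
Gen 7 (s2^-1): cancels prior s2. Stack: [s4 s2 s1^-1 s4 s4]
Gen 8 (s3^-1): push. Stack: [s4 s2 s1^-1 s4 s4 s3^-1]
Gen 9 (s1): push. Stack: [s4 s2 s1^-1 s4 s4 s3^-1 s1]
Reduced word: s4 s2 s1^-1 s4 s4 s3^-1 s1

Answer: no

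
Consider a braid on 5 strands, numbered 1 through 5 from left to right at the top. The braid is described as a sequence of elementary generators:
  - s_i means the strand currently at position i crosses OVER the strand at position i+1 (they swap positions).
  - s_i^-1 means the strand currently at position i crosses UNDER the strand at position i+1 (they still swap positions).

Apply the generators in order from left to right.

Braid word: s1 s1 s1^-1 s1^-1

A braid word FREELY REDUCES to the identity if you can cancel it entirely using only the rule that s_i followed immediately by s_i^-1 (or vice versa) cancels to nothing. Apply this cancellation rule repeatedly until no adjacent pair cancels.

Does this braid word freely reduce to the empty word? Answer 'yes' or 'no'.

Gen 1 (s1): push. Stack: [s1]
Gen 2 (s1): push. Stack: [s1 s1]
Gen 3 (s1^-1): cancels prior s1. Stack: [s1]
Gen 4 (s1^-1): cancels prior s1. Stack: []
Reduced word: (empty)

Answer: yes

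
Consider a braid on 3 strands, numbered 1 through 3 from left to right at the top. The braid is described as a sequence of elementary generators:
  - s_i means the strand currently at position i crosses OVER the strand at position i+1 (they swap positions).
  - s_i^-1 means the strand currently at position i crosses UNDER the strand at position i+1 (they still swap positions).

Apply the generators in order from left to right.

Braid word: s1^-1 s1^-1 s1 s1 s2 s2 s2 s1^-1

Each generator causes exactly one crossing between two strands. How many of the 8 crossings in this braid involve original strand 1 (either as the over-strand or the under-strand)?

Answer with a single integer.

Gen 1: crossing 1x2. Involves strand 1? yes. Count so far: 1
Gen 2: crossing 2x1. Involves strand 1? yes. Count so far: 2
Gen 3: crossing 1x2. Involves strand 1? yes. Count so far: 3
Gen 4: crossing 2x1. Involves strand 1? yes. Count so far: 4
Gen 5: crossing 2x3. Involves strand 1? no. Count so far: 4
Gen 6: crossing 3x2. Involves strand 1? no. Count so far: 4
Gen 7: crossing 2x3. Involves strand 1? no. Count so far: 4
Gen 8: crossing 1x3. Involves strand 1? yes. Count so far: 5

Answer: 5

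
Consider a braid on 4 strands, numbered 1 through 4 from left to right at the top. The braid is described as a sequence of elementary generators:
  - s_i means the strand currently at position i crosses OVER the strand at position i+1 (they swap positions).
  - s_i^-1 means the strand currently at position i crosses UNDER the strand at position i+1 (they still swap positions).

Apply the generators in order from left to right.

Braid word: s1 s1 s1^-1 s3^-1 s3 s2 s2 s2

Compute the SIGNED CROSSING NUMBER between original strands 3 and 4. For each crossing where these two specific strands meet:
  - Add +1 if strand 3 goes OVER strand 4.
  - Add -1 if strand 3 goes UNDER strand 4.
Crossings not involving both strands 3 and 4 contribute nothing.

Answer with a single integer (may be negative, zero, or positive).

Gen 1: crossing 1x2. Both 3&4? no. Sum: 0
Gen 2: crossing 2x1. Both 3&4? no. Sum: 0
Gen 3: crossing 1x2. Both 3&4? no. Sum: 0
Gen 4: 3 under 4. Both 3&4? yes. Contrib: -1. Sum: -1
Gen 5: 4 over 3. Both 3&4? yes. Contrib: -1. Sum: -2
Gen 6: crossing 1x3. Both 3&4? no. Sum: -2
Gen 7: crossing 3x1. Both 3&4? no. Sum: -2
Gen 8: crossing 1x3. Both 3&4? no. Sum: -2

Answer: -2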